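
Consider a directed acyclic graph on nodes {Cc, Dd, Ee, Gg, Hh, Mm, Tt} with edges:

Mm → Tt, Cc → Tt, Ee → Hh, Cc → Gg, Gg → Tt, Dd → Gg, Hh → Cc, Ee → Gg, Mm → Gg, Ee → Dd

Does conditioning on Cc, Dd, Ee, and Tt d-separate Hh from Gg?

Yes

5 paths connect Hh and Gg; each must be blocked for d-separation to hold:
  1. Hh → Cc → Tt ← Mm → Gg — Cc:chain[blocks]; Tt:collider[open]; Mm:fork[open] ⇒ blocked
  2. Hh → Cc → Tt ← Gg — Cc:chain[blocks]; Tt:collider[open] ⇒ blocked
  3. Hh → Cc → Gg — Cc:chain[blocks] ⇒ blocked
  4. Hh ← Ee → Dd → Gg — Ee:fork[blocks]; Dd:chain[blocks] ⇒ blocked
  5. Hh ← Ee → Gg — Ee:fork[blocks] ⇒ blocked
All paths are blocked; Hh ⊥ Gg | {Cc, Dd, Ee, Tt} holds.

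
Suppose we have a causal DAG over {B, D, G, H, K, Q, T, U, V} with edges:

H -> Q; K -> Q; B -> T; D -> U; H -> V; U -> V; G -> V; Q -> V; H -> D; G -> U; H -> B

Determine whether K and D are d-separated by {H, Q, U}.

Yes

There are 6 undirected paths between K and D; checking each against the conditioning set {H, Q, U}:
  1. K → Q ← H → V ← U ← D — Q:collider[open]; H:fork[blocks]; V:collider[blocks]; U:chain[blocks] ⇒ blocked
  2. K → Q ← H → V ← G → U ← D — Q:collider[open]; H:fork[blocks]; V:collider[blocks]; G:fork[open]; U:collider[open] ⇒ blocked
  3. K → Q ← H → D — Q:collider[open]; H:fork[blocks] ⇒ blocked
  4. K → Q → V ← H → D — Q:chain[blocks]; V:collider[blocks]; H:fork[blocks] ⇒ blocked
  5. K → Q → V ← U ← D — Q:chain[blocks]; V:collider[blocks]; U:chain[blocks] ⇒ blocked
  6. K → Q → V ← G → U ← D — Q:chain[blocks]; V:collider[blocks]; G:fork[open]; U:collider[open] ⇒ blocked
All paths are blocked; K ⊥ D | {H, Q, U} holds.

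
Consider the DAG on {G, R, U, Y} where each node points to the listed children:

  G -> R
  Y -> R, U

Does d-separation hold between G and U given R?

The only undirected path from G to U is:
  1. G → R ← Y → U — R:collider[open]; Y:fork[open] ⇒ active
Since the path G → R ← Y → U is active, G and U are not d-separated given {R}.

No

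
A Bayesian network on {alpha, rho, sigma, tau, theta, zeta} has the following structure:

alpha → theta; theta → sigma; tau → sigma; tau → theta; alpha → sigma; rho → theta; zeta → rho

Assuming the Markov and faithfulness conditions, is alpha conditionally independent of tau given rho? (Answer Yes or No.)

Yes

4 paths connect alpha and tau; each must be blocked for d-separation to hold:
  1. alpha → sigma ← tau — sigma:collider[blocks] ⇒ blocked
  2. alpha → sigma ← theta ← tau — sigma:collider[blocks]; theta:chain[open] ⇒ blocked
  3. alpha → theta → sigma ← tau — theta:chain[open]; sigma:collider[blocks] ⇒ blocked
  4. alpha → theta ← tau — theta:collider[blocks] ⇒ blocked
Every path is blocked, so alpha and tau are d-separated given {rho}.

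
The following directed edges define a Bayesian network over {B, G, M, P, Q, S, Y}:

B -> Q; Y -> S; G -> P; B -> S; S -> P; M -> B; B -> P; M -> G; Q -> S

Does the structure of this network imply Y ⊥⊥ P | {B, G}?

No

We examine all 5 paths between Y and P:
  1. Y → S ← B ← M → G → P — S:collider[blocks]; B:chain[blocks]; M:fork[open]; G:chain[blocks] ⇒ blocked
  2. Y → S ← B → P — S:collider[blocks]; B:fork[blocks] ⇒ blocked
  3. Y → S → P — S:chain[open] ⇒ active
  4. Y → S ← Q ← B ← M → G → P — S:collider[blocks]; Q:chain[open]; B:chain[blocks]; M:fork[open]; G:chain[blocks] ⇒ blocked
  5. Y → S ← Q ← B → P — S:collider[blocks]; Q:chain[open]; B:fork[blocks] ⇒ blocked
Because an active path exists, Y and P are not d-separated.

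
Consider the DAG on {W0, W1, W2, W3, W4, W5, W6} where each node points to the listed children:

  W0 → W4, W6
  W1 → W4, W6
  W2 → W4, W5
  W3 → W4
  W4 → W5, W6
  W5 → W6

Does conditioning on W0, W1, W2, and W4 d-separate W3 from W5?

Yes — W3 and W5 are d-separated given {W0, W1, W2, W4}.

5 paths connect W3 and W5; each must be blocked for d-separation to hold:
Path 1: W3 → W4 → W5
  W4 is a chain here and W4 is conditioned on, so the path is blocked at W4.
Path 2: W3 → W4 ← W0 → W6 ← W5
  W0 is a fork here and W0 is conditioned on, so the path is blocked at W0.
Path 3: W3 → W4 → W6 ← W5
  W4 is a chain here and W4 is conditioned on, so the path is blocked at W4.
Path 4: W3 → W4 ← W1 → W6 ← W5
  W1 is a fork here and W1 is conditioned on, so the path is blocked at W1.
Path 5: W3 → W4 ← W2 → W5
  W2 is a fork here and W2 is conditioned on, so the path is blocked at W2.
Every path is blocked, so W3 and W5 are d-separated given {W0, W1, W2, W4}.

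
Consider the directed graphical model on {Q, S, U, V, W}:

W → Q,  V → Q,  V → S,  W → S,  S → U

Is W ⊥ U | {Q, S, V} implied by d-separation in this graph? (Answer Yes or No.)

There are 2 undirected paths between W and U; checking each against the conditioning set {Q, S, V}:
Path 1: W → S → U
  S is a chain here and S is conditioned on, so the path is blocked at S.
Path 2: W → Q ← V → S → U
  V is a fork here and V is conditioned on, so the path is blocked at V.
Every path is blocked, so W and U are d-separated given {Q, S, V}.

Yes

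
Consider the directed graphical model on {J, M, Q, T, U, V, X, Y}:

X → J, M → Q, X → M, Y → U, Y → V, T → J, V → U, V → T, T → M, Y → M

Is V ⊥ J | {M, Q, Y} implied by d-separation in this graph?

No

6 paths connect V and J; each must be blocked for d-separation to hold:
Path 1: V → T → M ← X → J
  T is a chain and T is not conditioned on; M is a collider and M is conditioned on, which opens it; X is a fork and X is not conditioned on — no node blocks this path, so it is active.
Path 2: V → T → J
  T is a chain and T is not conditioned on — no node blocks this path, so it is active.
Path 3: V → U ← Y → M ← T → J
  U is a collider here and neither U nor any of its descendants is conditioned on, so the collider stays closed — the path is blocked at U.
Path 4: V → U ← Y → M ← X → J
  U is a collider here and neither U nor any of its descendants is conditioned on, so the collider stays closed — the path is blocked at U.
Path 5: V ← Y → M ← T → J
  Y is a fork here and Y is conditioned on, so the path is blocked at Y.
Path 6: V ← Y → M ← X → J
  Y is a fork here and Y is conditioned on, so the path is blocked at Y.
Because an active path exists, V and J are not d-separated.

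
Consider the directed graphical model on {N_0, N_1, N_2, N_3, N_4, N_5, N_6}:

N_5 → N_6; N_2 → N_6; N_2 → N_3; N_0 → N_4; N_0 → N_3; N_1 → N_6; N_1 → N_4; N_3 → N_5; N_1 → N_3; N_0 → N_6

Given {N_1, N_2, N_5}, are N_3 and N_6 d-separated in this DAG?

No

There are 6 undirected paths between N_3 and N_6; checking each against the conditioning set {N_1, N_2, N_5}:
  1. N_3 ← N_1 → N_6 — N_1:fork[blocks] ⇒ blocked
  2. N_3 ← N_1 → N_4 ← N_0 → N_6 — N_1:fork[blocks]; N_4:collider[blocks]; N_0:fork[open] ⇒ blocked
  3. N_3 ← N_2 → N_6 — N_2:fork[blocks] ⇒ blocked
  4. N_3 → N_5 → N_6 — N_5:chain[blocks] ⇒ blocked
  5. N_3 ← N_0 → N_6 — N_0:fork[open] ⇒ active
  6. N_3 ← N_0 → N_4 ← N_1 → N_6 — N_0:fork[open]; N_4:collider[blocks]; N_1:fork[blocks] ⇒ blocked
At least one path is unblocked, so d-separation fails.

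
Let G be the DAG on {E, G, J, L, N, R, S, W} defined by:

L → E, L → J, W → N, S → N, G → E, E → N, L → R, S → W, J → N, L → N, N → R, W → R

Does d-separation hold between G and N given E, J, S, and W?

There are 6 undirected paths between G and N; checking each against the conditioning set {E, J, S, W}:
Path 1: G → E ← L → R ← N
  R is a collider here and neither R nor any of its descendants is conditioned on, so the collider stays closed — the path is blocked at R.
Path 2: G → E ← L → R ← W ← S → N
  R is a collider here and neither R nor any of its descendants is conditioned on, so the collider stays closed — the path is blocked at R.
Path 3: G → E ← L → R ← W → N
  R is a collider here and neither R nor any of its descendants is conditioned on, so the collider stays closed — the path is blocked at R.
Path 4: G → E ← L → J → N
  J is a chain here and J is conditioned on, so the path is blocked at J.
Path 5: G → E ← L → N
  E is a collider and E is conditioned on, which opens it; L is a fork and L is not conditioned on — no node blocks this path, so it is active.
Path 6: G → E → N
  E is a chain here and E is conditioned on, so the path is blocked at E.
At least one path is unblocked, so d-separation fails.

No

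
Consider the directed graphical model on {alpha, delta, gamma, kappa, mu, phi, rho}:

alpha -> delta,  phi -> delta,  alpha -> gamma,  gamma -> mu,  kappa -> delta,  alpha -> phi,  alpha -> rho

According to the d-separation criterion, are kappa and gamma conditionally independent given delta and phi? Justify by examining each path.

No

There are 2 undirected paths between kappa and gamma; checking each against the conditioning set {delta, phi}:
Path 1: kappa → delta ← alpha → gamma
  delta is a collider and delta is conditioned on, which opens it; alpha is a fork and alpha is not conditioned on — no node blocks this path, so it is active.
Path 2: kappa → delta ← phi ← alpha → gamma
  phi is a chain here and phi is conditioned on, so the path is blocked at phi.
Because an active path exists, kappa and gamma are not d-separated.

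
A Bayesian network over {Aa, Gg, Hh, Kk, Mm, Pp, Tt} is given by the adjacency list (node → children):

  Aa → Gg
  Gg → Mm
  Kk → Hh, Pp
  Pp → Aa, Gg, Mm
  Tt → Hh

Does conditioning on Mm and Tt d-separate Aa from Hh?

We examine all 3 paths between Aa and Hh:
Path 1: Aa → Gg → Mm ← Pp ← Kk → Hh
  Gg is a chain and Gg is not conditioned on; Mm is a collider and Mm is conditioned on, which opens it; Pp is a chain and Pp is not conditioned on; Kk is a fork and Kk is not conditioned on — no node blocks this path, so it is active.
Path 2: Aa → Gg ← Pp ← Kk → Hh
  Gg is a collider and its descendant Mm is conditioned on, which opens it; Pp is a chain and Pp is not conditioned on; Kk is a fork and Kk is not conditioned on — no node blocks this path, so it is active.
Path 3: Aa ← Pp ← Kk → Hh
  Pp is a chain and Pp is not conditioned on; Kk is a fork and Kk is not conditioned on — no node blocks this path, so it is active.
At least one path is unblocked, so d-separation fails.

No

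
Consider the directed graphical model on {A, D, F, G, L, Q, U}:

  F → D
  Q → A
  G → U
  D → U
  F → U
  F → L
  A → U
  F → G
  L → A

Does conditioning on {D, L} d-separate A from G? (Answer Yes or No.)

Yes

Enumerating the 6 paths from A to G and testing each for blocking by {D, L}:
Path 1: A ← L ← F → D → U ← G
  L is a chain here and L is conditioned on, so the path is blocked at L.
Path 2: A ← L ← F → G
  L is a chain here and L is conditioned on, so the path is blocked at L.
Path 3: A ← L ← F → U ← G
  L is a chain here and L is conditioned on, so the path is blocked at L.
Path 4: A → U ← D ← F → G
  U is a collider here and neither U nor any of its descendants is conditioned on, so the collider stays closed — the path is blocked at U.
Path 5: A → U ← G
  U is a collider here and neither U nor any of its descendants is conditioned on, so the collider stays closed — the path is blocked at U.
Path 6: A → U ← F → G
  U is a collider here and neither U nor any of its descendants is conditioned on, so the collider stays closed — the path is blocked at U.
All paths are blocked; A ⊥ G | {D, L} holds.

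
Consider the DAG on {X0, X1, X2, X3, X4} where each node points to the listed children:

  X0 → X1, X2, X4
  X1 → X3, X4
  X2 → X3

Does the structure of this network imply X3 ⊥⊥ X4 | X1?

No

Enumerating the 4 paths from X3 to X4 and testing each for blocking by {X1}:
Path 1: X3 ← X1 ← X0 → X4
  X1 is a chain here and X1 is conditioned on, so the path is blocked at X1.
Path 2: X3 ← X1 → X4
  X1 is a fork here and X1 is conditioned on, so the path is blocked at X1.
Path 3: X3 ← X2 ← X0 → X1 → X4
  X1 is a chain here and X1 is conditioned on, so the path is blocked at X1.
Path 4: X3 ← X2 ← X0 → X4
  X2 is a chain and X2 is not conditioned on; X0 is a fork and X0 is not conditioned on — no node blocks this path, so it is active.
Since the path X3 ← X2 ← X0 → X4 is active, X3 and X4 are not d-separated given {X1}.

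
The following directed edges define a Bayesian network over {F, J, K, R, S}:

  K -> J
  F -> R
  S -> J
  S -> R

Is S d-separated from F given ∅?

The only undirected path from S to F is:
Path 1: S → R ← F
  R is a collider here and neither R nor any of its descendants is conditioned on, so the collider stays closed — the path is blocked at R.
Since every path is blocked, d-separation holds.

Yes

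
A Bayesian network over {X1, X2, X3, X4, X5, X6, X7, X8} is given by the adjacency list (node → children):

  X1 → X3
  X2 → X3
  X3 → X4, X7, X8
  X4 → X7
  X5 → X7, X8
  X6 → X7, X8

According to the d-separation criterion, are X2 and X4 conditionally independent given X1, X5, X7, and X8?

No — X2 and X4 are not d-separated given {X1, X5, X7, X8}.

Enumerating the 4 paths from X2 to X4 and testing each for blocking by {X1, X5, X7, X8}:
Path 1: X2 → X3 → X8 ← X5 → X7 ← X4
  X5 is a fork here and X5 is conditioned on, so the path is blocked at X5.
Path 2: X2 → X3 → X8 ← X6 → X7 ← X4
  X3 is a chain and X3 is not conditioned on; X8 is a collider and X8 is conditioned on, which opens it; X6 is a fork and X6 is not conditioned on; X7 is a collider and X7 is conditioned on, which opens it — no node blocks this path, so it is active.
Path 3: X2 → X3 → X7 ← X4
  X3 is a chain and X3 is not conditioned on; X7 is a collider and X7 is conditioned on, which opens it — no node blocks this path, so it is active.
Path 4: X2 → X3 → X4
  X3 is a chain and X3 is not conditioned on — no node blocks this path, so it is active.
Since the path X2 → X3 → X8 ← X6 → X7 ← X4 is active, X2 and X4 are not d-separated given {X1, X5, X7, X8}.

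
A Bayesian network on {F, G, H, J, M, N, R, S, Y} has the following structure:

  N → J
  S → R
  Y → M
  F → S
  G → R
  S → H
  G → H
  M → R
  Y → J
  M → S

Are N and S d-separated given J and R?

3 paths connect N and S; each must be blocked for d-separation to hold:
  1. N → J ← Y → M → R ← G → H ← S — J:collider[open]; Y:fork[open]; M:chain[open]; R:collider[open]; G:fork[open]; H:collider[blocks] ⇒ blocked
  2. N → J ← Y → M → R ← S — J:collider[open]; Y:fork[open]; M:chain[open]; R:collider[open] ⇒ active
  3. N → J ← Y → M → S — J:collider[open]; Y:fork[open]; M:chain[open] ⇒ active
Since the path N → J ← Y → M → R ← S is active, N and S are not d-separated given {J, R}.

No — N and S are not d-separated given {J, R}.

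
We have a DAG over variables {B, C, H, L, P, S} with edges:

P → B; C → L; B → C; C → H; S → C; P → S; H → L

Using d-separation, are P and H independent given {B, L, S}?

There are 4 undirected paths between P and H; checking each against the conditioning set {B, L, S}:
Path 1: P → S → C → H
  S is a chain here and S is conditioned on, so the path is blocked at S.
Path 2: P → S → C → L ← H
  S is a chain here and S is conditioned on, so the path is blocked at S.
Path 3: P → B → C → H
  B is a chain here and B is conditioned on, so the path is blocked at B.
Path 4: P → B → C → L ← H
  B is a chain here and B is conditioned on, so the path is blocked at B.
All paths are blocked; P ⊥ H | {B, L, S} holds.

Yes — P and H are d-separated given {B, L, S}.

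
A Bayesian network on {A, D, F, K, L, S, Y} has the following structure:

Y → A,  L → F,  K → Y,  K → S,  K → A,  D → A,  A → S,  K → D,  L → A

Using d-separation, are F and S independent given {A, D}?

No

4 paths connect F and S; each must be blocked for d-separation to hold:
Path 1: F ← L → A → S
  A is a chain here and A is conditioned on, so the path is blocked at A.
Path 2: F ← L → A ← D ← K → S
  D is a chain here and D is conditioned on, so the path is blocked at D.
Path 3: F ← L → A ← Y ← K → S
  L is a fork and L is not conditioned on; A is a collider and A is conditioned on, which opens it; Y is a chain and Y is not conditioned on; K is a fork and K is not conditioned on — no node blocks this path, so it is active.
Path 4: F ← L → A ← K → S
  L is a fork and L is not conditioned on; A is a collider and A is conditioned on, which opens it; K is a fork and K is not conditioned on — no node blocks this path, so it is active.
Since the path F ← L → A ← Y ← K → S is active, F and S are not d-separated given {A, D}.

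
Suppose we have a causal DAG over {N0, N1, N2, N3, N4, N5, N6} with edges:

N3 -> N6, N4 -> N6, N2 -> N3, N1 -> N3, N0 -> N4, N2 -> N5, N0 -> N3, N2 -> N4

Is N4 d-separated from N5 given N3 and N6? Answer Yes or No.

3 paths connect N4 and N5; each must be blocked for d-separation to hold:
Path 1: N4 → N6 ← N3 ← N2 → N5
  N3 is a chain here and N3 is conditioned on, so the path is blocked at N3.
Path 2: N4 ← N2 → N5
  N2 is a fork and N2 is not conditioned on — no node blocks this path, so it is active.
Path 3: N4 ← N0 → N3 ← N2 → N5
  N0 is a fork and N0 is not conditioned on; N3 is a collider and N3 is conditioned on, which opens it; N2 is a fork and N2 is not conditioned on — no node blocks this path, so it is active.
At least one path is unblocked, so d-separation fails.

No — N4 and N5 are not d-separated given {N3, N6}.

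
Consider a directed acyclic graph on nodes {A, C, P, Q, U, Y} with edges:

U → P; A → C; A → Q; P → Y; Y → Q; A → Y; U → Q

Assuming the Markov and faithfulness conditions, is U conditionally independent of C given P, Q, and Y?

No

Enumerating the 4 paths from U to C and testing each for blocking by {P, Q, Y}:
  1. U → P → Y ← A → C — P:chain[blocks]; Y:collider[open]; A:fork[open] ⇒ blocked
  2. U → P → Y → Q ← A → C — P:chain[blocks]; Y:chain[blocks]; Q:collider[open]; A:fork[open] ⇒ blocked
  3. U → Q ← Y ← A → C — Q:collider[open]; Y:chain[blocks]; A:fork[open] ⇒ blocked
  4. U → Q ← A → C — Q:collider[open]; A:fork[open] ⇒ active
Since the path U → Q ← A → C is active, U and C are not d-separated given {P, Q, Y}.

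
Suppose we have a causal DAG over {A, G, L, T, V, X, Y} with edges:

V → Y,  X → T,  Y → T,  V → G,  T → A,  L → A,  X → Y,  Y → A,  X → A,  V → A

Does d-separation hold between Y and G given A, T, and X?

No

Enumerating the 6 paths from Y to G and testing each for blocking by {A, T, X}:
Path 1: Y ← X → T → A ← V → G
  X is a fork here and X is conditioned on, so the path is blocked at X.
Path 2: Y ← X → A ← V → G
  X is a fork here and X is conditioned on, so the path is blocked at X.
Path 3: Y ← V → G
  V is a fork and V is not conditioned on — no node blocks this path, so it is active.
Path 4: Y → T ← X → A ← V → G
  X is a fork here and X is conditioned on, so the path is blocked at X.
Path 5: Y → T → A ← V → G
  T is a chain here and T is conditioned on, so the path is blocked at T.
Path 6: Y → A ← V → G
  A is a collider and A is conditioned on, which opens it; V is a fork and V is not conditioned on — no node blocks this path, so it is active.
Because an active path exists, Y and G are not d-separated.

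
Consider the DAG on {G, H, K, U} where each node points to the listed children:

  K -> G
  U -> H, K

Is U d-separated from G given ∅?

Only one path connects U and G:
Path 1: U → K → G
  K is a chain and K is not conditioned on — no node blocks this path, so it is active.
Because an active path exists, U and G are not d-separated.

No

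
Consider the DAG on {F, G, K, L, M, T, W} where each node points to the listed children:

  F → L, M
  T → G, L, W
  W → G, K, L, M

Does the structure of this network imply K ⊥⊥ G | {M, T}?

4 paths connect K and G; each must be blocked for d-separation to hold:
Path 1: K ← W → M ← F → L ← T → G
  L is a collider here and neither L nor any of its descendants is conditioned on, so the collider stays closed — the path is blocked at L.
Path 2: K ← W ← T → G
  T is a fork here and T is conditioned on, so the path is blocked at T.
Path 3: K ← W → L ← T → G
  L is a collider here and neither L nor any of its descendants is conditioned on, so the collider stays closed — the path is blocked at L.
Path 4: K ← W → G
  W is a fork and W is not conditioned on — no node blocks this path, so it is active.
Because an active path exists, K and G are not d-separated.

No — K and G are not d-separated given {M, T}.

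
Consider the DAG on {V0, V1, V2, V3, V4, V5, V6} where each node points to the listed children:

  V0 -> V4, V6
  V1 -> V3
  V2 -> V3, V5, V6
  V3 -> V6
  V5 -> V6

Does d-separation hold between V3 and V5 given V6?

No — V3 and V5 are not d-separated given {V6}.

We examine all 4 paths between V3 and V5:
Path 1: V3 → V6 ← V5
  V6 is a collider and V6 is conditioned on, which opens it — no node blocks this path, so it is active.
Path 2: V3 → V6 ← V2 → V5
  V6 is a collider and V6 is conditioned on, which opens it; V2 is a fork and V2 is not conditioned on — no node blocks this path, so it is active.
Path 3: V3 ← V2 → V6 ← V5
  V2 is a fork and V2 is not conditioned on; V6 is a collider and V6 is conditioned on, which opens it — no node blocks this path, so it is active.
Path 4: V3 ← V2 → V5
  V2 is a fork and V2 is not conditioned on — no node blocks this path, so it is active.
Since the path V3 → V6 ← V5 is active, V3 and V5 are not d-separated given {V6}.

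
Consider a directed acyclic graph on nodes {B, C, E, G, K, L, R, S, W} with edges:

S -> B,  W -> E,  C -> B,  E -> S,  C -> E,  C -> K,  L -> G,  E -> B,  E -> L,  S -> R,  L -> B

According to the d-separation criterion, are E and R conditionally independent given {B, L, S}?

Yes — E and R are d-separated given {B, L, S}.

We examine all 4 paths between E and R:
Path 1: E ← C → B ← S → R
  S is a fork here and S is conditioned on, so the path is blocked at S.
Path 2: E → S → R
  S is a chain here and S is conditioned on, so the path is blocked at S.
Path 3: E → L → B ← S → R
  L is a chain here and L is conditioned on, so the path is blocked at L.
Path 4: E → B ← S → R
  S is a fork here and S is conditioned on, so the path is blocked at S.
Since every path is blocked, d-separation holds.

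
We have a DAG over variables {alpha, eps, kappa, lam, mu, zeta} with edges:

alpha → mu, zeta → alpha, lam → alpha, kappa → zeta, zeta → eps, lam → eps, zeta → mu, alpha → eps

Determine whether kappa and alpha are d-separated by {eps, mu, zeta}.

Yes

4 paths connect kappa and alpha; each must be blocked for d-separation to hold:
Path 1: kappa → zeta → alpha
  zeta is a chain here and zeta is conditioned on, so the path is blocked at zeta.
Path 2: kappa → zeta → mu ← alpha
  zeta is a chain here and zeta is conditioned on, so the path is blocked at zeta.
Path 3: kappa → zeta → eps ← alpha
  zeta is a chain here and zeta is conditioned on, so the path is blocked at zeta.
Path 4: kappa → zeta → eps ← lam → alpha
  zeta is a chain here and zeta is conditioned on, so the path is blocked at zeta.
Since every path is blocked, d-separation holds.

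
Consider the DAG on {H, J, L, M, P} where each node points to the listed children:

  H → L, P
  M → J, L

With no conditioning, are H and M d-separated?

There is one path between H and M:
  1. H → L ← M — L:collider[blocks] ⇒ blocked
Every path is blocked, so H and M are d-separated given ∅.

Yes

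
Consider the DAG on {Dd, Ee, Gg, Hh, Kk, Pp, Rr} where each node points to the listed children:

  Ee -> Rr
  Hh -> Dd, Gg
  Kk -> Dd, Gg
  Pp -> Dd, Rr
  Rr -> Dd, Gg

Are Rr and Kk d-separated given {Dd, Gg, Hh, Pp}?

No

We examine all 6 paths between Rr and Kk:
Path 1: Rr ← Pp → Dd ← Kk
  Pp is a fork here and Pp is conditioned on, so the path is blocked at Pp.
Path 2: Rr ← Pp → Dd ← Hh → Gg ← Kk
  Pp is a fork here and Pp is conditioned on, so the path is blocked at Pp.
Path 3: Rr → Dd ← Kk
  Dd is a collider and Dd is conditioned on, which opens it — no node blocks this path, so it is active.
Path 4: Rr → Dd ← Hh → Gg ← Kk
  Hh is a fork here and Hh is conditioned on, so the path is blocked at Hh.
Path 5: Rr → Gg ← Kk
  Gg is a collider and Gg is conditioned on, which opens it — no node blocks this path, so it is active.
Path 6: Rr → Gg ← Hh → Dd ← Kk
  Hh is a fork here and Hh is conditioned on, so the path is blocked at Hh.
Because an active path exists, Rr and Kk are not d-separated.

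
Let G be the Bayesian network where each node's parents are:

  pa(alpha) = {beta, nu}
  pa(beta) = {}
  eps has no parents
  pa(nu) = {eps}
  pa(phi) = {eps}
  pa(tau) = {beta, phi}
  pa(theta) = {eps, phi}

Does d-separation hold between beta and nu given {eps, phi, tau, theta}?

There are 3 undirected paths between beta and nu; checking each against the conditioning set {eps, phi, tau, theta}:
Path 1: beta → alpha ← nu
  alpha is a collider here and neither alpha nor any of its descendants is conditioned on, so the collider stays closed — the path is blocked at alpha.
Path 2: beta → tau ← phi → theta ← eps → nu
  phi is a fork here and phi is conditioned on, so the path is blocked at phi.
Path 3: beta → tau ← phi ← eps → nu
  phi is a chain here and phi is conditioned on, so the path is blocked at phi.
Every path is blocked, so beta and nu are d-separated given {eps, phi, tau, theta}.

Yes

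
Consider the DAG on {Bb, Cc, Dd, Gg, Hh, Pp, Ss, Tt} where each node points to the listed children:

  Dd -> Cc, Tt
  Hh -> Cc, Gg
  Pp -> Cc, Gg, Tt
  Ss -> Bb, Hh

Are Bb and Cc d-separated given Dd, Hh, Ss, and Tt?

Yes

There are 3 undirected paths between Bb and Cc; checking each against the conditioning set {Dd, Hh, Ss, Tt}:
  1. Bb ← Ss → Hh → Cc — Ss:fork[blocks]; Hh:chain[blocks] ⇒ blocked
  2. Bb ← Ss → Hh → Gg ← Pp → Tt ← Dd → Cc — Ss:fork[blocks]; Hh:chain[blocks]; Gg:collider[blocks]; Pp:fork[open]; Tt:collider[open]; Dd:fork[blocks] ⇒ blocked
  3. Bb ← Ss → Hh → Gg ← Pp → Cc — Ss:fork[blocks]; Hh:chain[blocks]; Gg:collider[blocks]; Pp:fork[open] ⇒ blocked
Since every path is blocked, d-separation holds.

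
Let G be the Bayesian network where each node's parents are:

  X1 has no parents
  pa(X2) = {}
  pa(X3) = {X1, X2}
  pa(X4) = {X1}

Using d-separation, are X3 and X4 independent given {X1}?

Yes — X3 and X4 are d-separated given {X1}.

There is one path between X3 and X4:
  1. X3 ← X1 → X4 — X1:fork[blocks] ⇒ blocked
All paths are blocked; X3 ⊥ X4 | {X1} holds.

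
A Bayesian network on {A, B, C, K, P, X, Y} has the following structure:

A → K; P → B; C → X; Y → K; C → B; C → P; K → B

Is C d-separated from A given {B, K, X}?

We examine all 2 paths between C and A:
  1. C → B ← K ← A — B:collider[open]; K:chain[blocks] ⇒ blocked
  2. C → P → B ← K ← A — P:chain[open]; B:collider[open]; K:chain[blocks] ⇒ blocked
Since every path is blocked, d-separation holds.

Yes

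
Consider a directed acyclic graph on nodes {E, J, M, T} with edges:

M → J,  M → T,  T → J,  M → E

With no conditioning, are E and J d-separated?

Enumerating the 2 paths from E to J and testing each for blocking by ∅:
  1. E ← M → T → J — M:fork[open]; T:chain[open] ⇒ active
  2. E ← M → J — M:fork[open] ⇒ active
Since the path E ← M → T → J is active, E and J are not d-separated given ∅.

No — E and J are not d-separated given ∅.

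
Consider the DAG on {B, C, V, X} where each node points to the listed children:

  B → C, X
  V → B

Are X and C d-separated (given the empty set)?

The only undirected path from X to C is:
Path 1: X ← B → C
  B is a fork and B is not conditioned on — no node blocks this path, so it is active.
At least one path is unblocked, so d-separation fails.

No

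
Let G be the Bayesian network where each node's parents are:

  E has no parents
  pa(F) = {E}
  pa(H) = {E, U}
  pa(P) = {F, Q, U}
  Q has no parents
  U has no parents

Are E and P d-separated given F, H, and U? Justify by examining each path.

Yes

We examine all 2 paths between E and P:
Path 1: E → F → P
  F is a chain here and F is conditioned on, so the path is blocked at F.
Path 2: E → H ← U → P
  U is a fork here and U is conditioned on, so the path is blocked at U.
All paths are blocked; E ⊥ P | {F, H, U} holds.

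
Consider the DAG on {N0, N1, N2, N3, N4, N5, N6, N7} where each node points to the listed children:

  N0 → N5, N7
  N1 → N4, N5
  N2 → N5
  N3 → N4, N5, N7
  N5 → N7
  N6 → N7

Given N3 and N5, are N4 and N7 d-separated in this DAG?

6 paths connect N4 and N7; each must be blocked for d-separation to hold:
Path 1: N4 ← N1 → N5 → N7
  N5 is a chain here and N5 is conditioned on, so the path is blocked at N5.
Path 2: N4 ← N1 → N5 ← N3 → N7
  N3 is a fork here and N3 is conditioned on, so the path is blocked at N3.
Path 3: N4 ← N1 → N5 ← N0 → N7
  N1 is a fork and N1 is not conditioned on; N5 is a collider and N5 is conditioned on, which opens it; N0 is a fork and N0 is not conditioned on — no node blocks this path, so it is active.
Path 4: N4 ← N3 → N7
  N3 is a fork here and N3 is conditioned on, so the path is blocked at N3.
Path 5: N4 ← N3 → N5 → N7
  N3 is a fork here and N3 is conditioned on, so the path is blocked at N3.
Path 6: N4 ← N3 → N5 ← N0 → N7
  N3 is a fork here and N3 is conditioned on, so the path is blocked at N3.
Because an active path exists, N4 and N7 are not d-separated.

No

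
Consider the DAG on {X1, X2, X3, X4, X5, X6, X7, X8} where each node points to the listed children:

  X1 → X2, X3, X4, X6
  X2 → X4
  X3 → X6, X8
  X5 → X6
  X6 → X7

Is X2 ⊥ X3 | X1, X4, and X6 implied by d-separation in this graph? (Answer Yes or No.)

Yes

There are 4 undirected paths between X2 and X3; checking each against the conditioning set {X1, X4, X6}:
Path 1: X2 → X4 ← X1 → X6 ← X3
  X1 is a fork here and X1 is conditioned on, so the path is blocked at X1.
Path 2: X2 → X4 ← X1 → X3
  X1 is a fork here and X1 is conditioned on, so the path is blocked at X1.
Path 3: X2 ← X1 → X6 ← X3
  X1 is a fork here and X1 is conditioned on, so the path is blocked at X1.
Path 4: X2 ← X1 → X3
  X1 is a fork here and X1 is conditioned on, so the path is blocked at X1.
Every path is blocked, so X2 and X3 are d-separated given {X1, X4, X6}.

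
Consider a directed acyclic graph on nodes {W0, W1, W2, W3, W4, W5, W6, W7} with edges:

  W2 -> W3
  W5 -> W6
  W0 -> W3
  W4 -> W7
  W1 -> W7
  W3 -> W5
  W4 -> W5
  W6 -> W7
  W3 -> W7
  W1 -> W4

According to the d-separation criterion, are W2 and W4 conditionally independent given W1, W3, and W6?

6 paths connect W2 and W4; each must be blocked for d-separation to hold:
Path 1: W2 → W3 → W7 ← W6 ← W5 ← W4
  W3 is a chain here and W3 is conditioned on, so the path is blocked at W3.
Path 2: W2 → W3 → W7 ← W1 → W4
  W3 is a chain here and W3 is conditioned on, so the path is blocked at W3.
Path 3: W2 → W3 → W7 ← W4
  W3 is a chain here and W3 is conditioned on, so the path is blocked at W3.
Path 4: W2 → W3 → W5 → W6 → W7 ← W1 → W4
  W3 is a chain here and W3 is conditioned on, so the path is blocked at W3.
Path 5: W2 → W3 → W5 → W6 → W7 ← W4
  W3 is a chain here and W3 is conditioned on, so the path is blocked at W3.
Path 6: W2 → W3 → W5 ← W4
  W3 is a chain here and W3 is conditioned on, so the path is blocked at W3.
All paths are blocked; W2 ⊥ W4 | {W1, W3, W6} holds.

Yes — W2 and W4 are d-separated given {W1, W3, W6}.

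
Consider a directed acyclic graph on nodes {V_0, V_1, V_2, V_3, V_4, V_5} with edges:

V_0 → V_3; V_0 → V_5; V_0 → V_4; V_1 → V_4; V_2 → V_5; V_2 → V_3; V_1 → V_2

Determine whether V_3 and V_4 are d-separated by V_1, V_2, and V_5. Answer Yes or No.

There are 4 undirected paths between V_3 and V_4; checking each against the conditioning set {V_1, V_2, V_5}:
  1. V_3 ← V_0 → V_5 ← V_2 ← V_1 → V_4 — V_0:fork[open]; V_5:collider[open]; V_2:chain[blocks]; V_1:fork[blocks] ⇒ blocked
  2. V_3 ← V_0 → V_4 — V_0:fork[open] ⇒ active
  3. V_3 ← V_2 → V_5 ← V_0 → V_4 — V_2:fork[blocks]; V_5:collider[open]; V_0:fork[open] ⇒ blocked
  4. V_3 ← V_2 ← V_1 → V_4 — V_2:chain[blocks]; V_1:fork[blocks] ⇒ blocked
Because an active path exists, V_3 and V_4 are not d-separated.

No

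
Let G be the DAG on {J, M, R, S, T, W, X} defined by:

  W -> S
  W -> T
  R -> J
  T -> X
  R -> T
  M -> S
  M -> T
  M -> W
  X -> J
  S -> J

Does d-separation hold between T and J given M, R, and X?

No

There are 6 undirected paths between T and J; checking each against the conditioning set {M, R, X}:
Path 1: T ← W ← M → S → J
  M is a fork here and M is conditioned on, so the path is blocked at M.
Path 2: T ← W → S → J
  W is a fork and W is not conditioned on; S is a chain and S is not conditioned on — no node blocks this path, so it is active.
Path 3: T ← M → W → S → J
  M is a fork here and M is conditioned on, so the path is blocked at M.
Path 4: T ← M → S → J
  M is a fork here and M is conditioned on, so the path is blocked at M.
Path 5: T ← R → J
  R is a fork here and R is conditioned on, so the path is blocked at R.
Path 6: T → X → J
  X is a chain here and X is conditioned on, so the path is blocked at X.
At least one path is unblocked, so d-separation fails.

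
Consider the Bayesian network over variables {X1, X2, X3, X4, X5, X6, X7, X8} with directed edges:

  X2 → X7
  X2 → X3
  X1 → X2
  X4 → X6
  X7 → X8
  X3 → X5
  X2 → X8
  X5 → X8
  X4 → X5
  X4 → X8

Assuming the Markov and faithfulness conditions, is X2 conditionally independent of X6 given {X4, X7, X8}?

Enumerating the 6 paths from X2 to X6 and testing each for blocking by {X4, X7, X8}:
Path 1: X2 → X3 → X5 → X8 ← X4 → X6
  X4 is a fork here and X4 is conditioned on, so the path is blocked at X4.
Path 2: X2 → X3 → X5 ← X4 → X6
  X4 is a fork here and X4 is conditioned on, so the path is blocked at X4.
Path 3: X2 → X7 → X8 ← X5 ← X4 → X6
  X7 is a chain here and X7 is conditioned on, so the path is blocked at X7.
Path 4: X2 → X7 → X8 ← X4 → X6
  X7 is a chain here and X7 is conditioned on, so the path is blocked at X7.
Path 5: X2 → X8 ← X5 ← X4 → X6
  X4 is a fork here and X4 is conditioned on, so the path is blocked at X4.
Path 6: X2 → X8 ← X4 → X6
  X4 is a fork here and X4 is conditioned on, so the path is blocked at X4.
Every path is blocked, so X2 and X6 are d-separated given {X4, X7, X8}.

Yes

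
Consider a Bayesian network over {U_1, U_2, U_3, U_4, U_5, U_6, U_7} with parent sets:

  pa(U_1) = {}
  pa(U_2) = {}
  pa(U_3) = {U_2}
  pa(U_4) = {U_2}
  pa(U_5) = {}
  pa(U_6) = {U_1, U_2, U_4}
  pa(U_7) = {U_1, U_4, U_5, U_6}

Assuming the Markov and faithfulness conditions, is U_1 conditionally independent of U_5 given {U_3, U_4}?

Enumerating the 4 paths from U_1 to U_5 and testing each for blocking by {U_3, U_4}:
  1. U_1 → U_6 → U_7 ← U_5 — U_6:chain[open]; U_7:collider[blocks] ⇒ blocked
  2. U_1 → U_6 ← U_4 → U_7 ← U_5 — U_6:collider[blocks]; U_4:fork[blocks]; U_7:collider[blocks] ⇒ blocked
  3. U_1 → U_6 ← U_2 → U_4 → U_7 ← U_5 — U_6:collider[blocks]; U_2:fork[open]; U_4:chain[blocks]; U_7:collider[blocks] ⇒ blocked
  4. U_1 → U_7 ← U_5 — U_7:collider[blocks] ⇒ blocked
Every path is blocked, so U_1 and U_5 are d-separated given {U_3, U_4}.

Yes — U_1 and U_5 are d-separated given {U_3, U_4}.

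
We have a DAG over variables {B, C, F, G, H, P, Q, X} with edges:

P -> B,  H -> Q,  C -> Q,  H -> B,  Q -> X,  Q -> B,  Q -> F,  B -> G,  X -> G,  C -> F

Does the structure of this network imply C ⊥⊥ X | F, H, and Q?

We examine all 6 paths between C and X:
Path 1: C → F ← Q → B → G ← X
  Q is a fork here and Q is conditioned on, so the path is blocked at Q.
Path 2: C → F ← Q ← H → B → G ← X
  Q is a chain here and Q is conditioned on, so the path is blocked at Q.
Path 3: C → F ← Q → X
  Q is a fork here and Q is conditioned on, so the path is blocked at Q.
Path 4: C → Q → B → G ← X
  Q is a chain here and Q is conditioned on, so the path is blocked at Q.
Path 5: C → Q ← H → B → G ← X
  H is a fork here and H is conditioned on, so the path is blocked at H.
Path 6: C → Q → X
  Q is a chain here and Q is conditioned on, so the path is blocked at Q.
All paths are blocked; C ⊥ X | {F, H, Q} holds.

Yes — C and X are d-separated given {F, H, Q}.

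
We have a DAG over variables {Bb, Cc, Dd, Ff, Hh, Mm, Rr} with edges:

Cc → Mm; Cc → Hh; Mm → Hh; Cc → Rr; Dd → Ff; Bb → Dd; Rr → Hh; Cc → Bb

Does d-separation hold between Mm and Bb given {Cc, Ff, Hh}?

Yes

We examine all 3 paths between Mm and Bb:
  1. Mm ← Cc → Bb — Cc:fork[blocks] ⇒ blocked
  2. Mm → Hh ← Rr ← Cc → Bb — Hh:collider[open]; Rr:chain[open]; Cc:fork[blocks] ⇒ blocked
  3. Mm → Hh ← Cc → Bb — Hh:collider[open]; Cc:fork[blocks] ⇒ blocked
Every path is blocked, so Mm and Bb are d-separated given {Cc, Ff, Hh}.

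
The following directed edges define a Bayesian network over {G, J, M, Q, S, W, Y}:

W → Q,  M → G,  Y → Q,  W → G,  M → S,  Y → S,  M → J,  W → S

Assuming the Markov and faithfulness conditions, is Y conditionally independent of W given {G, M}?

Yes

Enumerating the 3 paths from Y to W and testing each for blocking by {G, M}:
Path 1: Y → Q ← W
  Q is a collider here and neither Q nor any of its descendants is conditioned on, so the collider stays closed — the path is blocked at Q.
Path 2: Y → S ← M → G ← W
  S is a collider here and neither S nor any of its descendants is conditioned on, so the collider stays closed — the path is blocked at S.
Path 3: Y → S ← W
  S is a collider here and neither S nor any of its descendants is conditioned on, so the collider stays closed — the path is blocked at S.
Every path is blocked, so Y and W are d-separated given {G, M}.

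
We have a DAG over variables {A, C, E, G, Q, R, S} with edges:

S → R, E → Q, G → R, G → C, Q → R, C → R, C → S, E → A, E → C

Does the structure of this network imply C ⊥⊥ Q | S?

We examine all 4 paths between C and Q:
  1. C → R ← Q — R:collider[blocks] ⇒ blocked
  2. C → S → R ← Q — S:chain[blocks]; R:collider[blocks] ⇒ blocked
  3. C ← G → R ← Q — G:fork[open]; R:collider[blocks] ⇒ blocked
  4. C ← E → Q — E:fork[open] ⇒ active
At least one path is unblocked, so d-separation fails.

No — C and Q are not d-separated given {S}.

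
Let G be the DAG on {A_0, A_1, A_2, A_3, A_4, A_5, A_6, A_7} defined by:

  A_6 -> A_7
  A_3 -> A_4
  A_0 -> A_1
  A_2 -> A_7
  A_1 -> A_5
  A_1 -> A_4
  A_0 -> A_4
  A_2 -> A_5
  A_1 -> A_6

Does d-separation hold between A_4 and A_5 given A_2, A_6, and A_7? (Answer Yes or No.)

No

4 paths connect A_4 and A_5; each must be blocked for d-separation to hold:
Path 1: A_4 ← A_0 → A_1 → A_6 → A_7 ← A_2 → A_5
  A_6 is a chain here and A_6 is conditioned on, so the path is blocked at A_6.
Path 2: A_4 ← A_0 → A_1 → A_5
  A_0 is a fork and A_0 is not conditioned on; A_1 is a chain and A_1 is not conditioned on — no node blocks this path, so it is active.
Path 3: A_4 ← A_1 → A_6 → A_7 ← A_2 → A_5
  A_6 is a chain here and A_6 is conditioned on, so the path is blocked at A_6.
Path 4: A_4 ← A_1 → A_5
  A_1 is a fork and A_1 is not conditioned on — no node blocks this path, so it is active.
Since the path A_4 ← A_0 → A_1 → A_5 is active, A_4 and A_5 are not d-separated given {A_2, A_6, A_7}.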